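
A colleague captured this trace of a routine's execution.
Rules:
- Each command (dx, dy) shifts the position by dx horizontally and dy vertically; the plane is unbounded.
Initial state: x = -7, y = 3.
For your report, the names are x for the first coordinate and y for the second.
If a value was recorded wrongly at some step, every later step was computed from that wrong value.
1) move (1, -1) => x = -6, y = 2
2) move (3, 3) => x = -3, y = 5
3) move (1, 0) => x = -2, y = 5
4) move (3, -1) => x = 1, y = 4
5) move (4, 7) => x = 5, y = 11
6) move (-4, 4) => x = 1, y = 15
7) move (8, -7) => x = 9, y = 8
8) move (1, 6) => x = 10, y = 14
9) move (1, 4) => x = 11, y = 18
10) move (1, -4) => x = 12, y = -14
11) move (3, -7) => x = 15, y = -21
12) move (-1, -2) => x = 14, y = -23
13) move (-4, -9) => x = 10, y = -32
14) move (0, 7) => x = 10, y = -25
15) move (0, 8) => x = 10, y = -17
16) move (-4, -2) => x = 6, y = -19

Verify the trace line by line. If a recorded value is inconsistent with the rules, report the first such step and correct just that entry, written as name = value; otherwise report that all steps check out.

1. x = -7 + (1) = -6, y = 3 + (-1) = 2 (in agreement)
2. x = -6 + (3) = -3, y = 2 + (3) = 5 (matches)
3. x = -3 + (1) = -2, y = 5 + (0) = 5 (exactly as logged)
4. x = -2 + (3) = 1, y = 5 + (-1) = 4 (no discrepancy)
5. x = 1 + (4) = 5, y = 4 + (7) = 11 (consistent with the trace)
6. x = 5 + (-4) = 1, y = 11 + (4) = 15 (consistent with the trace)
7. x = 1 + (8) = 9, y = 15 + (-7) = 8 (no discrepancy)
8. x = 9 + (1) = 10, y = 8 + (6) = 14 (checks out)
9. x = 10 + (1) = 11, y = 14 + (4) = 18 (confirmed correct)
10. x = 11 + (1) = 12, y = 18 + (-4) = 14 (this is not what the trace shows)
First incorrect step: 10; the correct value is y = 14.

step 10, y = 14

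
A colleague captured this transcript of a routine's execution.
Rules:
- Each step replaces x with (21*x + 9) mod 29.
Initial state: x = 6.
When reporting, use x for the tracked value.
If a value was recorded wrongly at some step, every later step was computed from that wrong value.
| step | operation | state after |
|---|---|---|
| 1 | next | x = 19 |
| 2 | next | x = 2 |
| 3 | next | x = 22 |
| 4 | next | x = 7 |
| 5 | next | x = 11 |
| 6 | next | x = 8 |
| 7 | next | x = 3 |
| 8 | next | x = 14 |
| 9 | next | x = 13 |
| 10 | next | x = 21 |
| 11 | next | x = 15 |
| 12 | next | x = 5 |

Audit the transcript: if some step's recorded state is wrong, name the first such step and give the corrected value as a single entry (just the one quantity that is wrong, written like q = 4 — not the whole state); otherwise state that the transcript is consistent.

no error

Step 1: x = (21*6 + 9) mod 29 = 19 — consistent with the transcript.
Step 2: x = (21*19 + 9) mod 29 = 2 — in agreement.
Step 3: x = (21*2 + 9) mod 29 = 22 — exactly as logged.
Step 4: x = (21*22 + 9) mod 29 = 7 — in agreement.
Step 5: x = (21*7 + 9) mod 29 = 11 — matches.
Step 6: x = (21*11 + 9) mod 29 = 8 — same as recorded.
Step 7: x = (21*8 + 9) mod 29 = 3 — in agreement.
Step 8: x = (21*3 + 9) mod 29 = 14 — checks out.
Step 9: x = (21*14 + 9) mod 29 = 13 — verified.
Step 10: x = (21*13 + 9) mod 29 = 21 — in agreement.
Step 11: x = (21*21 + 9) mod 29 = 15 — in agreement.
Step 12: x = (21*15 + 9) mod 29 = 5 — verified.
Each recorded entry agrees with the recomputation.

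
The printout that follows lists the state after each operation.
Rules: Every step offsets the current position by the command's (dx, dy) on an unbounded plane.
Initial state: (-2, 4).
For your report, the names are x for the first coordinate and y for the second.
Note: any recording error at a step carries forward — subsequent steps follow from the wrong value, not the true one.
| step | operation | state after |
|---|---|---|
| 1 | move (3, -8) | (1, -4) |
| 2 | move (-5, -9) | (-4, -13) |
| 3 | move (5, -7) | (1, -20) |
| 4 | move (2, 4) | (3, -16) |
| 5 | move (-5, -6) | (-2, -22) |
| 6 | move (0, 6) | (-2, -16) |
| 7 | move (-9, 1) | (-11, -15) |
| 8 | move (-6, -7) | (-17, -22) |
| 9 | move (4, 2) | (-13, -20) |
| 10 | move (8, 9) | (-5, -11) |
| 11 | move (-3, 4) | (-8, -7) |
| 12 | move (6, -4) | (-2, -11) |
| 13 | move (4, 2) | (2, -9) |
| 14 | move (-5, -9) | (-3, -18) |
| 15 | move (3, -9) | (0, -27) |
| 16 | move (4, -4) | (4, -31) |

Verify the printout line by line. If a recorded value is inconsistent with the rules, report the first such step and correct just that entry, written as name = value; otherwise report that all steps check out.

no error

Recomputing the run from the initial state:
step 1: x = 1, y = -4
step 2: x = -4, y = -13
step 3: x = 1, y = -20
step 4: x = 3, y = -16
step 5: x = -2, y = -22
step 6: x = -2, y = -16
step 7: x = -11, y = -15
step 8: x = -17, y = -22
step 9: x = -13, y = -20
step 10: x = -5, y = -11
step 11: x = -8, y = -7
step 12: x = -2, y = -11
step 13: x = 2, y = -9
step 14: x = -3, y = -18
step 15: x = 0, y = -27
step 16: x = 4, y = -31
This matches the printout at every step.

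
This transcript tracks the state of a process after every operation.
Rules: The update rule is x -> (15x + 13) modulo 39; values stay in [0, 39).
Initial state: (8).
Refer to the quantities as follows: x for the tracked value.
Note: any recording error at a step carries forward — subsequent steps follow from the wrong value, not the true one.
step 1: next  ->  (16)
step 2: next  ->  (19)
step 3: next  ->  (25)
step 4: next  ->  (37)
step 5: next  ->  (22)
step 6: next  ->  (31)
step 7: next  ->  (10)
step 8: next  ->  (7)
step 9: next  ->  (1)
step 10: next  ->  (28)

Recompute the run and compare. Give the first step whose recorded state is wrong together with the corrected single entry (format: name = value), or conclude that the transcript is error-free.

step 1: x = (15*8 + 13) mod 39 = 16 -> matches
step 2: x = (15*16 + 13) mod 39 = 19 -> confirmed correct
step 3: x = (15*19 + 13) mod 39 = 25 -> matches
step 4: x = (15*25 + 13) mod 39 = 37 -> no discrepancy
step 5: x = (15*37 + 13) mod 39 = 22 -> verified
step 6: x = (15*22 + 13) mod 39 = 31 -> agrees with the transcript
step 7: x = (15*31 + 13) mod 39 = 10 -> exactly as logged
step 8: x = (15*10 + 13) mod 39 = 7 -> in agreement
step 9: x = (15*7 + 13) mod 39 = 1 -> confirmed correct
step 10: x = (15*1 + 13) mod 39 = 28 -> consistent with the transcript
The whole run recomputes cleanly — no discrepancies.

no error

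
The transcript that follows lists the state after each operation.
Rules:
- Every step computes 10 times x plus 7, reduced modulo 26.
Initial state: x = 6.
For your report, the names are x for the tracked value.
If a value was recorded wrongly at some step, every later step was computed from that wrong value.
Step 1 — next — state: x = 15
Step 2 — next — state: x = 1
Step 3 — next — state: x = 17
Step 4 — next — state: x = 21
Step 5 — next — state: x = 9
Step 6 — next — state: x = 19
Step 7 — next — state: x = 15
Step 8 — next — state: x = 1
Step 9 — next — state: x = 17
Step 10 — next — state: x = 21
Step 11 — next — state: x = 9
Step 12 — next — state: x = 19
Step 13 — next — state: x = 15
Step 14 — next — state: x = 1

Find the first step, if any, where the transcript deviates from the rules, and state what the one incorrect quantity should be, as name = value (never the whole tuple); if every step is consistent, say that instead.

1. x = (10*6 + 7) mod 26 = 15 (checks out)
2. x = (10*15 + 7) mod 26 = 1 (consistent with the transcript)
3. x = (10*1 + 7) mod 26 = 17 (confirmed correct)
4. x = (10*17 + 7) mod 26 = 21 (checks out)
5. x = (10*21 + 7) mod 26 = 9 (verified)
6. x = (10*9 + 7) mod 26 = 19 (no discrepancy)
7. x = (10*19 + 7) mod 26 = 15 (verified)
8. x = (10*15 + 7) mod 26 = 1 (matches)
9. x = (10*1 + 7) mod 26 = 17 (matches)
10. x = (10*17 + 7) mod 26 = 21 (exactly as logged)
11. x = (10*21 + 7) mod 26 = 9 (confirmed correct)
12. x = (10*9 + 7) mod 26 = 19 (same as recorded)
13. x = (10*19 + 7) mod 26 = 15 (verified)
14. x = (10*15 + 7) mod 26 = 1 (exactly as logged)
The recomputation confirms every line.

no error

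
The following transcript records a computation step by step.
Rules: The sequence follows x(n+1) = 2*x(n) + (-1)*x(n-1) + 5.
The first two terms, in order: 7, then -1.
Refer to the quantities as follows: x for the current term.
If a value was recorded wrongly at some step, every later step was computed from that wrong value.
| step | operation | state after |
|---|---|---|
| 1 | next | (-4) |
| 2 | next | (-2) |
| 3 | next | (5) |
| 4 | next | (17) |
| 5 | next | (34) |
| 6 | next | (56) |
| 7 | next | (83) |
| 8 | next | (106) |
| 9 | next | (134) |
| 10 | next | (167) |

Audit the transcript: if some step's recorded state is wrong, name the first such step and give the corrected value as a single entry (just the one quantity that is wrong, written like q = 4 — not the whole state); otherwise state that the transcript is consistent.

step 8, x = 115

Recomputing the run from the initial state:
step 1: x = -4
step 2: x = -2
step 3: x = 5
step 4: x = 17
step 5: x = 34
step 6: x = 56
step 7: x = 83
step 8: x = 115
step 9: x = 152
step 10: x = 194
The first disagreement with the transcript is at step 8, where the value should be x = 115.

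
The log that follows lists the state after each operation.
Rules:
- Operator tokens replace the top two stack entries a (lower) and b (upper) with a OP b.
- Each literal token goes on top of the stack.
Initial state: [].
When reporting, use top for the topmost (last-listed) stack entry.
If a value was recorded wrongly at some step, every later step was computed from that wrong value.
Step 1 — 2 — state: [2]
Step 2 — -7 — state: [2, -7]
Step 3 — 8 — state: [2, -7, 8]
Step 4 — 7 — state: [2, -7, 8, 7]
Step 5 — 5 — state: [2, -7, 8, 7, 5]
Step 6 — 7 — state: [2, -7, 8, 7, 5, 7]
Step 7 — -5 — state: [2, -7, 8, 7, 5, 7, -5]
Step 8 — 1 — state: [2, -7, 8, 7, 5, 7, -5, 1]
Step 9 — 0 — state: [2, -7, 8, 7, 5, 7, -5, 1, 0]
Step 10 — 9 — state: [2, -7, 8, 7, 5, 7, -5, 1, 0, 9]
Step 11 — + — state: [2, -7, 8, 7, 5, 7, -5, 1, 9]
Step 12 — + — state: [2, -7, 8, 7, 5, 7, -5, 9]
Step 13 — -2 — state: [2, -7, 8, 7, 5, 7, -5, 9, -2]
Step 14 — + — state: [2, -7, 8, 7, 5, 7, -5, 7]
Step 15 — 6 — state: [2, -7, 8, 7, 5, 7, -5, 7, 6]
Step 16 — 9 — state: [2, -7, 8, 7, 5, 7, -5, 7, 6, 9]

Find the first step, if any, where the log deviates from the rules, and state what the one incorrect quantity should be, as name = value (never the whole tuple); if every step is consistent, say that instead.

step 12, top = 10

Recomputing the run from the initial state:
step 1: [2]
step 2: [2, -7]
step 3: [2, -7, 8]
step 4: [2, -7, 8, 7]
step 5: [2, -7, 8, 7, 5]
step 6: [2, -7, 8, 7, 5, 7]
step 7: [2, -7, 8, 7, 5, 7, -5]
step 8: [2, -7, 8, 7, 5, 7, -5, 1]
step 9: [2, -7, 8, 7, 5, 7, -5, 1, 0]
step 10: [2, -7, 8, 7, 5, 7, -5, 1, 0, 9]
step 11: [2, -7, 8, 7, 5, 7, -5, 1, 9]
step 12: [2, -7, 8, 7, 5, 7, -5, 10]
step 13: [2, -7, 8, 7, 5, 7, -5, 10, -2]
step 14: [2, -7, 8, 7, 5, 7, -5, 8]
step 15: [2, -7, 8, 7, 5, 7, -5, 8, 6]
step 16: [2, -7, 8, 7, 5, 7, -5, 8, 6, 9]
The first disagreement with the log is at step 12, where the value should be top = 10.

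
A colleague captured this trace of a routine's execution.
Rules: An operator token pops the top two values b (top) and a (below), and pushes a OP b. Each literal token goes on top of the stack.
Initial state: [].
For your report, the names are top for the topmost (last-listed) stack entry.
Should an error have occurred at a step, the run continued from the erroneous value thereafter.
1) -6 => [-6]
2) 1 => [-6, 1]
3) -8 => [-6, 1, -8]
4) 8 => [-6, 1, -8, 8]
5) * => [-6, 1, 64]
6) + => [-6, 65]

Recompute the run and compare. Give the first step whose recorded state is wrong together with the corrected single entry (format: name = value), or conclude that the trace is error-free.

Recomputing the run from the initial state:
step 1: [-6]
step 2: [-6, 1]
step 3: [-6, 1, -8]
step 4: [-6, 1, -8, 8]
step 5: [-6, 1, -64]
step 6: [-6, -63]
The first disagreement with the trace is at step 5, where the value should be top = -64.

step 5, top = -64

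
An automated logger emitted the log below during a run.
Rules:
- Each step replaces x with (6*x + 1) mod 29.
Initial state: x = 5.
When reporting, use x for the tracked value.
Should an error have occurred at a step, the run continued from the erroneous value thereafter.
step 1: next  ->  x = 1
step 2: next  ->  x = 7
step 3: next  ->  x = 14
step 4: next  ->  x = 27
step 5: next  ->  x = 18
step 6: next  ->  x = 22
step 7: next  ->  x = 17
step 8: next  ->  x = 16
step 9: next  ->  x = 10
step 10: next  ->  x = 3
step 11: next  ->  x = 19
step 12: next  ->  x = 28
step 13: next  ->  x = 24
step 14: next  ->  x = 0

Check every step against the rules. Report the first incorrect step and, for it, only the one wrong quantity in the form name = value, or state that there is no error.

Recomputing the run from the initial state:
step 1: x = 2
step 2: x = 13
step 3: x = 21
step 4: x = 11
step 5: x = 9
step 6: x = 26
step 7: x = 12
step 8: x = 15
step 9: x = 4
step 10: x = 25
step 11: x = 6
step 12: x = 8
step 13: x = 20
step 14: x = 5
The first disagreement with the log is at step 1, where the value should be x = 2.

step 1, x = 2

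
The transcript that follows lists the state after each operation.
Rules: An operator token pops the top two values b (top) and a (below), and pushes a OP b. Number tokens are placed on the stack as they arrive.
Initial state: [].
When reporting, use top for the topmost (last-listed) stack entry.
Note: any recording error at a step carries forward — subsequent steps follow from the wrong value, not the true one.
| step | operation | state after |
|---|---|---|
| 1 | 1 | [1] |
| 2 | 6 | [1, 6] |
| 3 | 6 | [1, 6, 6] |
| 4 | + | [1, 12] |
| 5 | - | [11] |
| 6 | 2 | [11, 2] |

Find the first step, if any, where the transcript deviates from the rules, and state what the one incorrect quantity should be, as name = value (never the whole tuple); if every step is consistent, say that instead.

step 5, top = -11

Step 1: push 1: top = 1 — matches.
Step 2: push 6: top = 6 — agrees with the transcript.
Step 3: push 6: top = 6 — agrees with the transcript.
Step 4: 6 + 6 = 12 — consistent with the transcript.
Step 5: 1 - 12 = -11 — the transcript disagrees here.
That makes step 5 the first incorrect line — top = -11 is what it should show.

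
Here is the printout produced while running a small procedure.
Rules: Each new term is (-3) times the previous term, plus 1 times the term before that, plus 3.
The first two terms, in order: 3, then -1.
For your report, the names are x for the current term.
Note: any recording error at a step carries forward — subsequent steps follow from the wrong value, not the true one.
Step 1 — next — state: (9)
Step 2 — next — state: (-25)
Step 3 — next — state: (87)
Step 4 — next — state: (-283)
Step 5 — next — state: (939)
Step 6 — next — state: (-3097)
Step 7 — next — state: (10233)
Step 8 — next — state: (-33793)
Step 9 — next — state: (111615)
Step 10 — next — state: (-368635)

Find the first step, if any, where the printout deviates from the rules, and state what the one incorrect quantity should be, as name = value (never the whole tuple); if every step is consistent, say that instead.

Step 1: x = -3*(-1) + (1)*(3) + (3) = 9 — matches.
Step 2: x = -3*(9) + (1)*(-1) + (3) = -25 — no discrepancy.
Step 3: x = -3*(-25) + (1)*(9) + (3) = 87 — exactly as logged.
Step 4: x = -3*(87) + (1)*(-25) + (3) = -283 — agrees with the printout.
Step 5: x = -3*(-283) + (1)*(87) + (3) = 939 — agrees with the printout.
Step 6: x = -3*(939) + (1)*(-283) + (3) = -3097 — checks out.
Step 7: x = -3*(-3097) + (1)*(939) + (3) = 10233 — agrees with the printout.
Step 8: x = -3*(10233) + (1)*(-3097) + (3) = -33793 — consistent with the printout.
Step 9: x = -3*(-33793) + (1)*(10233) + (3) = 111615 — confirmed correct.
Step 10: x = -3*(111615) + (1)*(-33793) + (3) = -368635 — in agreement.
All entries verified; no error found.

no error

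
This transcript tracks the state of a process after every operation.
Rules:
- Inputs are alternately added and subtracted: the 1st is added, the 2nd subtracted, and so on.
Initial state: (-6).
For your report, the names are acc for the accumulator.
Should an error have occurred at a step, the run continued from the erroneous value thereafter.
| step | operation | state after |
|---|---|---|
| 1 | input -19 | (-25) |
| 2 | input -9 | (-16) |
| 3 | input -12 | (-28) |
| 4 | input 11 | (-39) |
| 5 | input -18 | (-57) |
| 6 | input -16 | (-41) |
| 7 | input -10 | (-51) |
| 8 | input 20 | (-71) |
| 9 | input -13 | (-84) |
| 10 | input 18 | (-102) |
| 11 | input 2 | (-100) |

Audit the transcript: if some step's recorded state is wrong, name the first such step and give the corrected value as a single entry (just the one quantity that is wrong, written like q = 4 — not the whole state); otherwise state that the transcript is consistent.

no error

Recomputing the run from the initial state:
step 1: acc = -25
step 2: acc = -16
step 3: acc = -28
step 4: acc = -39
step 5: acc = -57
step 6: acc = -41
step 7: acc = -51
step 8: acc = -71
step 9: acc = -84
step 10: acc = -102
step 11: acc = -100
This matches the transcript at every step.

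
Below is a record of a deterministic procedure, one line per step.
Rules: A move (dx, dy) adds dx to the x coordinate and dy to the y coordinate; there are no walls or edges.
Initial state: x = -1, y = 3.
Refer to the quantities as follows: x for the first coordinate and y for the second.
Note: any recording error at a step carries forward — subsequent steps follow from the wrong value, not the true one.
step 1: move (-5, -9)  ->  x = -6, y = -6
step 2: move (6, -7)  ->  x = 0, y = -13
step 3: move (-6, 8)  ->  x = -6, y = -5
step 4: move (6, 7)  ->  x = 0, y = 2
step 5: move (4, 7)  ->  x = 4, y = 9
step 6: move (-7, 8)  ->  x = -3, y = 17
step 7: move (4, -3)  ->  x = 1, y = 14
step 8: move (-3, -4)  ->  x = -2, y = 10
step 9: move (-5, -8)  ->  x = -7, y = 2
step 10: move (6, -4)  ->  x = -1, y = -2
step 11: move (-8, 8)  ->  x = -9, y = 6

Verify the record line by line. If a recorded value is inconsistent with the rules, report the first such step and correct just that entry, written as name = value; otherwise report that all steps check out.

Recomputing the run from the initial state:
step 1: x = -6, y = -6
step 2: x = 0, y = -13
step 3: x = -6, y = -5
step 4: x = 0, y = 2
step 5: x = 4, y = 9
step 6: x = -3, y = 17
step 7: x = 1, y = 14
step 8: x = -2, y = 10
step 9: x = -7, y = 2
step 10: x = -1, y = -2
step 11: x = -9, y = 6
This matches the record at every step.

no error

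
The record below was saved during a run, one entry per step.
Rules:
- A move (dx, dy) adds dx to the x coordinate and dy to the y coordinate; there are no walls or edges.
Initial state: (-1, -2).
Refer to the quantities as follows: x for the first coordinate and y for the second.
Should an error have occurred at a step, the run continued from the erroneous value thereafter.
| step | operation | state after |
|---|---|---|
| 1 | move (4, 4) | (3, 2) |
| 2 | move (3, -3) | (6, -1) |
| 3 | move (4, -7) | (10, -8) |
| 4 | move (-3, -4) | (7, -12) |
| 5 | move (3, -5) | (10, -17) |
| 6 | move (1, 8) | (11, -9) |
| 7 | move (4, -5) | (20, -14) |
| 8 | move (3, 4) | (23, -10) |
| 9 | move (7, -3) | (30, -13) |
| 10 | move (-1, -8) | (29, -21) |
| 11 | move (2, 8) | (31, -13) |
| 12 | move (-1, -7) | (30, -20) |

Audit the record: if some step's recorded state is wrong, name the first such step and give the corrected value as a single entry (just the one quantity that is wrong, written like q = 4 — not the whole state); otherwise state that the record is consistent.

step 7, x = 15

Step 1: x = -1 + (4) = 3, y = -2 + (4) = 2 — confirmed correct.
Step 2: x = 3 + (3) = 6, y = 2 + (-3) = -1 — no discrepancy.
Step 3: x = 6 + (4) = 10, y = -1 + (-7) = -8 — checks out.
Step 4: x = 10 + (-3) = 7, y = -8 + (-4) = -12 — exactly as logged.
Step 5: x = 7 + (3) = 10, y = -12 + (-5) = -17 — same as recorded.
Step 6: x = 10 + (1) = 11, y = -17 + (8) = -9 — confirmed correct.
Step 7: x = 11 + (4) = 15, y = -9 + (-5) = -14 — this is not what the record shows.
So the first discrepancy is step 7, where the right value is x = 15.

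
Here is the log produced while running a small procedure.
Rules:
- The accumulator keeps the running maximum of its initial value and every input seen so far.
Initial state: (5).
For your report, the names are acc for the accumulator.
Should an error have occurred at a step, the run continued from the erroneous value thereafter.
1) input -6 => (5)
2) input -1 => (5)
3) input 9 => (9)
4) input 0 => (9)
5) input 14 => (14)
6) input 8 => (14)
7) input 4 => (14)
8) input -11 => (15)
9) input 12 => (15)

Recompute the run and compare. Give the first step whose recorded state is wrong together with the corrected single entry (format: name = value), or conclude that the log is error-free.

step 8, acc = 14

Recomputing the run from the initial state:
step 1: acc = 5
step 2: acc = 5
step 3: acc = 9
step 4: acc = 9
step 5: acc = 14
step 6: acc = 14
step 7: acc = 14
step 8: acc = 14
step 9: acc = 14
The first disagreement with the log is at step 8, where the value should be acc = 14.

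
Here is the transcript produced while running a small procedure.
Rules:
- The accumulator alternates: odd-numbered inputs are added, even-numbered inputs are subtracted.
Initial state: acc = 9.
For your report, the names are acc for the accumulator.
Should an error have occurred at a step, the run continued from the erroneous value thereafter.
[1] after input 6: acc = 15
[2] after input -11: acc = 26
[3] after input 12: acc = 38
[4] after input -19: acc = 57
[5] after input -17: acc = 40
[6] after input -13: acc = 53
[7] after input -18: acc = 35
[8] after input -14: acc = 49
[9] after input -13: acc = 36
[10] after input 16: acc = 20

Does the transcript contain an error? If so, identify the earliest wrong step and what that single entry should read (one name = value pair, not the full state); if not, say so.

Recomputing the run from the initial state:
step 1: acc = 15
step 2: acc = 26
step 3: acc = 38
step 4: acc = 57
step 5: acc = 40
step 6: acc = 53
step 7: acc = 35
step 8: acc = 49
step 9: acc = 36
step 10: acc = 20
This matches the transcript at every step.

no error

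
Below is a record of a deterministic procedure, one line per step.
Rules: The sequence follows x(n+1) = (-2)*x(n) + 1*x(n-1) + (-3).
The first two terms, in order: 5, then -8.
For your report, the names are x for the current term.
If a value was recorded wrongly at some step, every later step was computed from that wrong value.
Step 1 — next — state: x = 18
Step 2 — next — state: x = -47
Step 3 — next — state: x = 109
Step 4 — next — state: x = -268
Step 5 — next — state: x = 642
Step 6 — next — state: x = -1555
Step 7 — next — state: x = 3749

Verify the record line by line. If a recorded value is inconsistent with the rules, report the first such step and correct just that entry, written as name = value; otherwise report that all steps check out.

Recomputing the run from the initial state:
step 1: x = 18
step 2: x = -47
step 3: x = 109
step 4: x = -268
step 5: x = 642
step 6: x = -1555
step 7: x = 3749
This matches the record at every step.

no error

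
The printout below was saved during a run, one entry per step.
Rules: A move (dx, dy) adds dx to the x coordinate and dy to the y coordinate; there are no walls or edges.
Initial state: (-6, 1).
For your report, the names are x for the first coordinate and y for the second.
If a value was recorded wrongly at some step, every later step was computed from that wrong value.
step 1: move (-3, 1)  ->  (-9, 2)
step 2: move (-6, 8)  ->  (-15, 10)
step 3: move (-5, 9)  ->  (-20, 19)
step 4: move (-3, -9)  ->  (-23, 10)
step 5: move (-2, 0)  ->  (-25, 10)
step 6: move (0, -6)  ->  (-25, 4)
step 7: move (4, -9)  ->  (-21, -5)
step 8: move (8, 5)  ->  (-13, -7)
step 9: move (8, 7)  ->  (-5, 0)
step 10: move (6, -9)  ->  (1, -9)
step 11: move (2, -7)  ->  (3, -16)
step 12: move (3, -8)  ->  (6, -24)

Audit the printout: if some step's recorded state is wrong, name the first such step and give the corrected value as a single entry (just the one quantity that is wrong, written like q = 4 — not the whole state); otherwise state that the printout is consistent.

step 8, y = 0

Recomputing the run from the initial state:
step 1: x = -9, y = 2
step 2: x = -15, y = 10
step 3: x = -20, y = 19
step 4: x = -23, y = 10
step 5: x = -25, y = 10
step 6: x = -25, y = 4
step 7: x = -21, y = -5
step 8: x = -13, y = 0
step 9: x = -5, y = 7
step 10: x = 1, y = -2
step 11: x = 3, y = -9
step 12: x = 6, y = -17
The first disagreement with the printout is at step 8, where the value should be y = 0.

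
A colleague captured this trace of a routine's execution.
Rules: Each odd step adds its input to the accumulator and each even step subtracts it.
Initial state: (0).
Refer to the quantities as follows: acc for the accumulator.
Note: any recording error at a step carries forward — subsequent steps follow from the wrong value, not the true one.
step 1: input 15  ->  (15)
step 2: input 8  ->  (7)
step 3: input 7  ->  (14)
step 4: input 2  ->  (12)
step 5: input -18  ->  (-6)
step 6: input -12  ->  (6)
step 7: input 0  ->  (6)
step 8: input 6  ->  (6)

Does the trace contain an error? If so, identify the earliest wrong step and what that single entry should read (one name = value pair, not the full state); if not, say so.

step 8, acc = 0

1. acc = 0 + 15 = 15 (same as recorded)
2. acc = 15 - 8 = 7 (verified)
3. acc = 7 + 7 = 14 (matches)
4. acc = 14 - 2 = 12 (no discrepancy)
5. acc = 12 + -18 = -6 (consistent with the trace)
6. acc = -6 - -12 = 6 (no discrepancy)
7. acc = 6 + 0 = 6 (in agreement)
8. acc = 6 - 6 = 0 (first mismatch against the trace)
Step 8 is the first one off; corrected, acc = 0.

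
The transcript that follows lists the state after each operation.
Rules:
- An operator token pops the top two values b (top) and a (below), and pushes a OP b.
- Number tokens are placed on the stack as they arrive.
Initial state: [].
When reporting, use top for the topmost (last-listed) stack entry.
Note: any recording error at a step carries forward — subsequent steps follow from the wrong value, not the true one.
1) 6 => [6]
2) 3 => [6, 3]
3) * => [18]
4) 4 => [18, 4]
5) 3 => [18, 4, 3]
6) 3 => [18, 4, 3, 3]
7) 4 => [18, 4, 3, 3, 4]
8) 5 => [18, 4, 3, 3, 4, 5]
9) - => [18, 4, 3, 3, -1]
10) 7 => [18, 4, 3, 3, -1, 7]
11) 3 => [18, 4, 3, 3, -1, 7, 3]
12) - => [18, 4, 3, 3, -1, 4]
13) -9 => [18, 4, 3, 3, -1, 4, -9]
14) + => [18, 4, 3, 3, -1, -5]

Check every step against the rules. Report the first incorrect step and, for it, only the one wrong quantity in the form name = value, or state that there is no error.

Recomputing the run from the initial state:
step 1: [6]
step 2: [6, 3]
step 3: [18]
step 4: [18, 4]
step 5: [18, 4, 3]
step 6: [18, 4, 3, 3]
step 7: [18, 4, 3, 3, 4]
step 8: [18, 4, 3, 3, 4, 5]
step 9: [18, 4, 3, 3, -1]
step 10: [18, 4, 3, 3, -1, 7]
step 11: [18, 4, 3, 3, -1, 7, 3]
step 12: [18, 4, 3, 3, -1, 4]
step 13: [18, 4, 3, 3, -1, 4, -9]
step 14: [18, 4, 3, 3, -1, -5]
This matches the transcript at every step.

no error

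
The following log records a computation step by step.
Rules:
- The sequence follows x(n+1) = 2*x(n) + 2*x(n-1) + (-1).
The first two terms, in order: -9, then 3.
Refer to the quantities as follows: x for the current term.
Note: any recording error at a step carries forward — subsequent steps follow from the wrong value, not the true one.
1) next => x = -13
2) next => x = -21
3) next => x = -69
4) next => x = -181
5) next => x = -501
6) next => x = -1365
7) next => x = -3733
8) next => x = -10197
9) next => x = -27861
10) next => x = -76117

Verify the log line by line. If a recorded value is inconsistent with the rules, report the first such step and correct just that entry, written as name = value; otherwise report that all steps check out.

Recomputing the run from the initial state:
step 1: x = -13
step 2: x = -21
step 3: x = -69
step 4: x = -181
step 5: x = -501
step 6: x = -1365
step 7: x = -3733
step 8: x = -10197
step 9: x = -27861
step 10: x = -76117
This matches the log at every step.

no error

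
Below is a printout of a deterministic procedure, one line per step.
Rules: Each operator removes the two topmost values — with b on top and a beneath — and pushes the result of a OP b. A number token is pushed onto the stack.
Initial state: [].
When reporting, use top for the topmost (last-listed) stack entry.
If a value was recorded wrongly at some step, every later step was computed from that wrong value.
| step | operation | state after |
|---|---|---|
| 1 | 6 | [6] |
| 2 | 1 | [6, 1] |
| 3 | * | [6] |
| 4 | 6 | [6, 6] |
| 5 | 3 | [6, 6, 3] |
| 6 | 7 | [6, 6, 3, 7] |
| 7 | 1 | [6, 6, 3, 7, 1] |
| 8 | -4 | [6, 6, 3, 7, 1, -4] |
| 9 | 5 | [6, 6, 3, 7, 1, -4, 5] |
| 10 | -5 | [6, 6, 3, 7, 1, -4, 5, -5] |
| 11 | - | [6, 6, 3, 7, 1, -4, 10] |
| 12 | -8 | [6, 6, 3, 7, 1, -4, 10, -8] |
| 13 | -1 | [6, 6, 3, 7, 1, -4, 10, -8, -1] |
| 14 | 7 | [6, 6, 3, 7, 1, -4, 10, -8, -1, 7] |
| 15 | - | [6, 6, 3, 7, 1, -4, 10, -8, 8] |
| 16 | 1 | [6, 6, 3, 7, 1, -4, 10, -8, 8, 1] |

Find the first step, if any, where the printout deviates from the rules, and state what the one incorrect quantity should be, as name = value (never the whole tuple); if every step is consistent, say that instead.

step 15, top = -8

Recomputing the run from the initial state:
step 1: [6]
step 2: [6, 1]
step 3: [6]
step 4: [6, 6]
step 5: [6, 6, 3]
step 6: [6, 6, 3, 7]
step 7: [6, 6, 3, 7, 1]
step 8: [6, 6, 3, 7, 1, -4]
step 9: [6, 6, 3, 7, 1, -4, 5]
step 10: [6, 6, 3, 7, 1, -4, 5, -5]
step 11: [6, 6, 3, 7, 1, -4, 10]
step 12: [6, 6, 3, 7, 1, -4, 10, -8]
step 13: [6, 6, 3, 7, 1, -4, 10, -8, -1]
step 14: [6, 6, 3, 7, 1, -4, 10, -8, -1, 7]
step 15: [6, 6, 3, 7, 1, -4, 10, -8, -8]
step 16: [6, 6, 3, 7, 1, -4, 10, -8, -8, 1]
The first disagreement with the printout is at step 15, where the value should be top = -8.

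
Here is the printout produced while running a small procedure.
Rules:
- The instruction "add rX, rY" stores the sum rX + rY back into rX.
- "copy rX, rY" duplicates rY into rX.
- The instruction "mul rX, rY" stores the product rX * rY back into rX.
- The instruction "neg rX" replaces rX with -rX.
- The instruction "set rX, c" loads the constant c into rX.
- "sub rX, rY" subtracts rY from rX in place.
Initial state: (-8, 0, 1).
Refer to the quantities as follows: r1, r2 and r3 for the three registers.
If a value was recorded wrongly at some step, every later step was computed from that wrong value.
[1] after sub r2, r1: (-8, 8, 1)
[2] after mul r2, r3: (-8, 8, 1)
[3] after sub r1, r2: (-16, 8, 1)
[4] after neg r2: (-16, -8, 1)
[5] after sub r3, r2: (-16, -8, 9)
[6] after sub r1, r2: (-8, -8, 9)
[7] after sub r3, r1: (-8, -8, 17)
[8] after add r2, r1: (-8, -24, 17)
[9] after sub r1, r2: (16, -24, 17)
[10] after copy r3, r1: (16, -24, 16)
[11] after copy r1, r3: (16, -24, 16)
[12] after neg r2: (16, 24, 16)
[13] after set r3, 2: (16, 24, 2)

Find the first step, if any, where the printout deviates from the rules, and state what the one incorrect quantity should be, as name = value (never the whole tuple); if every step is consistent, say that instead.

step 8, r2 = -16

Recomputing the run from the initial state:
step 1: r1 = -8, r2 = 8, r3 = 1
step 2: r1 = -8, r2 = 8, r3 = 1
step 3: r1 = -16, r2 = 8, r3 = 1
step 4: r1 = -16, r2 = -8, r3 = 1
step 5: r1 = -16, r2 = -8, r3 = 9
step 6: r1 = -8, r2 = -8, r3 = 9
step 7: r1 = -8, r2 = -8, r3 = 17
step 8: r1 = -8, r2 = -16, r3 = 17
step 9: r1 = 8, r2 = -16, r3 = 17
step 10: r1 = 8, r2 = -16, r3 = 8
step 11: r1 = 8, r2 = -16, r3 = 8
step 12: r1 = 8, r2 = 16, r3 = 8
step 13: r1 = 8, r2 = 16, r3 = 2
The first disagreement with the printout is at step 8, where the value should be r2 = -16.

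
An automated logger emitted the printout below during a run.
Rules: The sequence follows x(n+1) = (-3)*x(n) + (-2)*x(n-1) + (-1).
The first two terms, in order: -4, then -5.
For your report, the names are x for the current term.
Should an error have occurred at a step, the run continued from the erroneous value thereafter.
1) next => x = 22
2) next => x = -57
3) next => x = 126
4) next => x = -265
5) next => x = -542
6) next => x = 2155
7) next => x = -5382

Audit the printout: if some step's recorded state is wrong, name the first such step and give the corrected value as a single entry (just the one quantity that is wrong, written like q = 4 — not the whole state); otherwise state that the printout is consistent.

step 5, x = 542

Recomputing the run from the initial state:
step 1: x = 22
step 2: x = -57
step 3: x = 126
step 4: x = -265
step 5: x = 542
step 6: x = -1097
step 7: x = 2206
The first disagreement with the printout is at step 5, where the value should be x = 542.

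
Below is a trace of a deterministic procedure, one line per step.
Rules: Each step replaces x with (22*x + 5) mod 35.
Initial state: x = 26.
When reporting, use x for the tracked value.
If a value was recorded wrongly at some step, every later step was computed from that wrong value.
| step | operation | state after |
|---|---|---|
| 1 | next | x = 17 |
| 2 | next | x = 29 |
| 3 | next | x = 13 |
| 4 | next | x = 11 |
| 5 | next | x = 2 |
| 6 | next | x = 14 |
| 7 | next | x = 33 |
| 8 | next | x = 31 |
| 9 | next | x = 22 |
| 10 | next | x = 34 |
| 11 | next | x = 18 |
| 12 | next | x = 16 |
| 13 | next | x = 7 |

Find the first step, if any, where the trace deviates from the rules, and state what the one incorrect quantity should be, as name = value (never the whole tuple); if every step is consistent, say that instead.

no error

Step 1: x = (22*26 + 5) mod 35 = 17 — consistent with the trace.
Step 2: x = (22*17 + 5) mod 35 = 29 — no discrepancy.
Step 3: x = (22*29 + 5) mod 35 = 13 — matches.
Step 4: x = (22*13 + 5) mod 35 = 11 — matches.
Step 5: x = (22*11 + 5) mod 35 = 2 — verified.
Step 6: x = (22*2 + 5) mod 35 = 14 — checks out.
Step 7: x = (22*14 + 5) mod 35 = 33 — matches.
Step 8: x = (22*33 + 5) mod 35 = 31 — same as recorded.
Step 9: x = (22*31 + 5) mod 35 = 22 — matches.
Step 10: x = (22*22 + 5) mod 35 = 34 — same as recorded.
Step 11: x = (22*34 + 5) mod 35 = 18 — consistent with the trace.
Step 12: x = (22*18 + 5) mod 35 = 16 — no discrepancy.
Step 13: x = (22*16 + 5) mod 35 = 7 — same as recorded.
All entries verified; no error found.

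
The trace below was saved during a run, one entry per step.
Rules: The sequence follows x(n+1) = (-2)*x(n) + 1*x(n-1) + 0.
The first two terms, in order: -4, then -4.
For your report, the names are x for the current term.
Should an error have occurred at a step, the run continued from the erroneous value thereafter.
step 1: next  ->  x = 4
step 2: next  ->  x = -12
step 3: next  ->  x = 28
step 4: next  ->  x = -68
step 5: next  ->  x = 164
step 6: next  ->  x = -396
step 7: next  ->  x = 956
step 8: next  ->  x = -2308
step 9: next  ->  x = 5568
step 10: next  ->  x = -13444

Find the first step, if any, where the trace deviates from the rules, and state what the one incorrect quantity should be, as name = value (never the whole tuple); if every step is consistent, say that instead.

Step 1: x = -2*(-4) + (1)*(-4) + (0) = 4 — same as recorded.
Step 2: x = -2*(4) + (1)*(-4) + (0) = -12 — verified.
Step 3: x = -2*(-12) + (1)*(4) + (0) = 28 — in agreement.
Step 4: x = -2*(28) + (1)*(-12) + (0) = -68 — no discrepancy.
Step 5: x = -2*(-68) + (1)*(28) + (0) = 164 — verified.
Step 6: x = -2*(164) + (1)*(-68) + (0) = -396 — same as recorded.
Step 7: x = -2*(-396) + (1)*(164) + (0) = 956 — no discrepancy.
Step 8: x = -2*(956) + (1)*(-396) + (0) = -2308 — agrees with the trace.
Step 9: x = -2*(-2308) + (1)*(956) + (0) = 5572 — not what was recorded.
The audit stops at step 9: the recorded entry is wrong and should be x = 5572.

step 9, x = 5572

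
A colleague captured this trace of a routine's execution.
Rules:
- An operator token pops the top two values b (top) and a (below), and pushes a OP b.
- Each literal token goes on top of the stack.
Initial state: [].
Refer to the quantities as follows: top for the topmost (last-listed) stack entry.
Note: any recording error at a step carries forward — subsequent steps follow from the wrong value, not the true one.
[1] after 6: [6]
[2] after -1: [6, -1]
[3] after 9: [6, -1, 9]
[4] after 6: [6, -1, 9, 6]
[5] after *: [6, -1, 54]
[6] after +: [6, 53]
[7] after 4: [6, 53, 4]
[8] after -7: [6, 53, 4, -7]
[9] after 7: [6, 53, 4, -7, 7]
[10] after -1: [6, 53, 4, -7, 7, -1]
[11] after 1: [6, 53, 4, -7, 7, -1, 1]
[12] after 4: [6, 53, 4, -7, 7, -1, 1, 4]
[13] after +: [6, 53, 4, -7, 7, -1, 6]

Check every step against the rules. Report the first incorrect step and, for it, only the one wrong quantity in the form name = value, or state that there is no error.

step 13, top = 5

step 1: push 6: top = 6 -> agrees with the trace
step 2: push -1: top = -1 -> verified
step 3: push 9: top = 9 -> verified
step 4: push 6: top = 6 -> same as recorded
step 5: 9 * 6 = 54 -> no discrepancy
step 6: -1 + 54 = 53 -> checks out
step 7: push 4: top = 4 -> consistent with the trace
step 8: push -7: top = -7 -> consistent with the trace
step 9: push 7: top = 7 -> no discrepancy
step 10: push -1: top = -1 -> checks out
step 11: push 1: top = 1 -> consistent with the trace
step 12: push 4: top = 4 -> no discrepancy
step 13: 1 + 4 = 5 -> the entry is off here
Step 13 is the first one off; corrected, top = 5.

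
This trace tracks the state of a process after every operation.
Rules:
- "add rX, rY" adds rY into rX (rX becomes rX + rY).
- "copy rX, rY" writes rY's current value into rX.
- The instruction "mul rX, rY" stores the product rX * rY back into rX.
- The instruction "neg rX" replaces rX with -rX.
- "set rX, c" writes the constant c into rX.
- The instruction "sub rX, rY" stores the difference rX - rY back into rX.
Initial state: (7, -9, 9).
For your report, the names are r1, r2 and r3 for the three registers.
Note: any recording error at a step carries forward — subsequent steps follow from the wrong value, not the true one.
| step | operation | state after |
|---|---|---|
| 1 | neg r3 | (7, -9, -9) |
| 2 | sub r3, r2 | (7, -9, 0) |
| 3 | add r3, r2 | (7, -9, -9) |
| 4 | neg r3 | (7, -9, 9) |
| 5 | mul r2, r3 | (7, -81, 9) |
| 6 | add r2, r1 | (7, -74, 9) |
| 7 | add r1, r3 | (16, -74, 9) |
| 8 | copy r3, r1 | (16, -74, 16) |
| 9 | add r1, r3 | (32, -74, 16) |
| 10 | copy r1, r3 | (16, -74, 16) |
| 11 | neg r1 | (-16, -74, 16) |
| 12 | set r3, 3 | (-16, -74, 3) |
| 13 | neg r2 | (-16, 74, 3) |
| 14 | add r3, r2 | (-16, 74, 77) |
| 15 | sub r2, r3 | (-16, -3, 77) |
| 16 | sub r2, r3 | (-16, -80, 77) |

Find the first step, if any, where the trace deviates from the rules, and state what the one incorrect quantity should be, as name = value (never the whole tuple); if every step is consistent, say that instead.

Recomputing the run from the initial state:
step 1: r1 = 7, r2 = -9, r3 = -9
step 2: r1 = 7, r2 = -9, r3 = 0
step 3: r1 = 7, r2 = -9, r3 = -9
step 4: r1 = 7, r2 = -9, r3 = 9
step 5: r1 = 7, r2 = -81, r3 = 9
step 6: r1 = 7, r2 = -74, r3 = 9
step 7: r1 = 16, r2 = -74, r3 = 9
step 8: r1 = 16, r2 = -74, r3 = 16
step 9: r1 = 32, r2 = -74, r3 = 16
step 10: r1 = 16, r2 = -74, r3 = 16
step 11: r1 = -16, r2 = -74, r3 = 16
step 12: r1 = -16, r2 = -74, r3 = 3
step 13: r1 = -16, r2 = 74, r3 = 3
step 14: r1 = -16, r2 = 74, r3 = 77
step 15: r1 = -16, r2 = -3, r3 = 77
step 16: r1 = -16, r2 = -80, r3 = 77
This matches the trace at every step.

no error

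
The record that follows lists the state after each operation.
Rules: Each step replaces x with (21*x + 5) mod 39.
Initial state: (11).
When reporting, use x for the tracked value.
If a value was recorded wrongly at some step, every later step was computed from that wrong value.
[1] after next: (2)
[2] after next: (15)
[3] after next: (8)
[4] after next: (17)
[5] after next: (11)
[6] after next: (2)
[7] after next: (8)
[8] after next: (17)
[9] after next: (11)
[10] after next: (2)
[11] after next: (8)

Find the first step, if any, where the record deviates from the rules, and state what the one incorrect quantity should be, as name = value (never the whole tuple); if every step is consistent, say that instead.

Recomputing the run from the initial state:
step 1: x = 2
step 2: x = 8
step 3: x = 17
step 4: x = 11
step 5: x = 2
step 6: x = 8
step 7: x = 17
step 8: x = 11
step 9: x = 2
step 10: x = 8
step 11: x = 17
The first disagreement with the record is at step 2, where the value should be x = 8.

step 2, x = 8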